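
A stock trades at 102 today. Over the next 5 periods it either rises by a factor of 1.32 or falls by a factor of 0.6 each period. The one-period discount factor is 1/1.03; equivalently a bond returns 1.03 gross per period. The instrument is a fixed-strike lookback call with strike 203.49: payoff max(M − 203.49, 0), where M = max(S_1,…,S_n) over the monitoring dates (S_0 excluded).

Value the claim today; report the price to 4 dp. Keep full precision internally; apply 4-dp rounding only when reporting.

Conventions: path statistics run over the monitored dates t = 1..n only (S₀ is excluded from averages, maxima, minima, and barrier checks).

Set p* = 0.5972 (from d < R < u); the path-dependent value is the discounted p*-expectation over all price paths.
Enumerate all 2^5 = 32 price paths (U = up ×1.32, D = down ×0.6); each path with k up-moves has probability p*^k·(1−p*)^(5−k).
DDDDD: M=61.2000, payoff=0.0000, prob=0.010601
UDDDD: M=134.6400, payoff=0.0000, prob=0.015718
DUDDD: M=80.7840, payoff=0.0000, prob=0.015718
UUDDD: M=177.7248, payoff=0.0000, prob=0.023306
DDUDD: M=61.2000, payoff=0.0000, prob=0.015718
UDUDD: M=134.6400, payoff=0.0000, prob=0.023306
DUUDD: M=106.6349, payoff=0.0000, prob=0.023306
UUUDD: M=234.5967, payoff=31.1067, prob=0.034557
DDDUD: M=61.2000, payoff=0.0000, prob=0.015718
UDDUD: M=134.6400, payoff=0.0000, prob=0.023306
DUDUD: M=80.7840, payoff=0.0000, prob=0.023306
UUDUD: M=177.7248, payoff=0.0000, prob=0.034557
DDUUD: M=63.9809, payoff=0.0000, prob=0.023306
UDUUD: M=140.7580, payoff=0.0000, prob=0.034557
DUUUD: M=140.7580, payoff=0.0000, prob=0.034557
UUUUD: M=309.6677, payoff=106.1777, prob=0.051240
DDDDU: M=61.2000, payoff=0.0000, prob=0.015718
UDDDU: M=134.6400, payoff=0.0000, prob=0.023306
DUDDU: M=80.7840, payoff=0.0000, prob=0.023306
UUDDU: M=177.7248, payoff=0.0000, prob=0.034557
DDUDU: M=61.2000, payoff=0.0000, prob=0.023306
UDUDU: M=134.6400, payoff=0.0000, prob=0.034557
DUUDU: M=106.6349, payoff=0.0000, prob=0.034557
UUUDU: M=234.5967, payoff=31.1067, prob=0.051240
DDDUU: M=61.2000, payoff=0.0000, prob=0.023306
UDDUU: M=134.6400, payoff=0.0000, prob=0.034557
DUDUU: M=84.4548, payoff=0.0000, prob=0.034557
UUDUU: M=185.8006, payoff=0.0000, prob=0.051240
DDUUU: M=84.4548, payoff=0.0000, prob=0.034557
UDUUU: M=185.8006, payoff=0.0000, prob=0.051240
DUUUU: M=185.8006, payoff=0.0000, prob=0.051240
UUUUU: M=408.7614, payoff=205.2714, prob=0.075977
Price = Σ prob·payoff / R^5 = 23.705237 / 1.159274 = 20.4483

price = 20.4483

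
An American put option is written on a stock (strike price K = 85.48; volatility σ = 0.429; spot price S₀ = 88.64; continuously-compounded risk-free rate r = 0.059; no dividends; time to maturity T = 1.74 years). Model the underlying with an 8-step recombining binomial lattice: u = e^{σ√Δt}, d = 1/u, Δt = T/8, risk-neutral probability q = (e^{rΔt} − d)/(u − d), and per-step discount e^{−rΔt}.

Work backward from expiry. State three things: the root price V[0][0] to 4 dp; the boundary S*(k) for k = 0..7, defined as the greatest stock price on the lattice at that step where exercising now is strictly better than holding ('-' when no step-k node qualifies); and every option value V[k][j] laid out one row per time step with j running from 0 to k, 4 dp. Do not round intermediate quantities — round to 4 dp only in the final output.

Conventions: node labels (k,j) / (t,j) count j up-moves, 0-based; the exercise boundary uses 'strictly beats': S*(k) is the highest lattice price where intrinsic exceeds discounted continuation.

params: Δt=0.21750 u=1.22149 d=0.81867 q=0.48221 e^(-rΔt)=0.98725
t_8 payoffs: 67.5942 58.7937 45.6630 26.0714 0.0000 0.0000 0.0000 0.0000 0.0000
t_7: node(7,0) S=21.8473 payoff=63.6327 vs cont=62.5428 → 63.6327 [stop]  node(7,1) S=32.5971 payoff=52.8829 vs cont=51.7930 → 52.8829 [stop]  node(7,2) S=48.6361 payoff=36.8439 vs cont=35.7540 → 36.8439 [stop]  node(7,3) S=72.5670 payoff=12.9130 vs cont=13.3274 → 13.3274 [wait]  node(7,4) S=108.2730 payoff=0.0000 vs cont=0.0000 → 0.0000 [wait]  node(7,5) S=161.5476 payoff=0.0000 vs cont=0.0000 → 0.0000 [wait]  node(7,6) S=241.0356 payoff=0.0000 vs cont=0.0000 → 0.0000 [wait]  node(7,7) S=359.6348 payoff=0.0000 vs cont=0.0000 → 0.0000 [wait]  ⇒ S*(7)=48.6361
t_6: node(6,0) S=26.6863 payoff=58.7937 vs cont=57.7038 → 58.7937 [stop]  node(6,1) S=39.8170 payoff=45.6630 vs cont=44.5731 → 45.6630 [stop]  node(6,2) S=59.4086 payoff=26.0714 vs cont=25.1788 → 26.0714 [stop]  node(6,3) S=88.6400 payoff=0.0000 vs cont=6.8128 → 6.8128 [wait]  node(6,4) S=132.2545 payoff=0.0000 vs cont=0.0000 → 0.0000 [wait]  node(6,5) S=197.3290 payoff=0.0000 vs cont=0.0000 → 0.0000 [wait]  node(6,6) S=294.4228 payoff=0.0000 vs cont=0.0000 → 0.0000 [wait]  ⇒ S*(6)=59.4086
t_5: node(5,0) S=32.5971 payoff=52.8829 vs cont=51.7930 → 52.8829 [stop]  node(5,1) S=48.6361 payoff=36.8439 vs cont=35.7540 → 36.8439 [stop]  node(5,2) S=72.5670 payoff=12.9130 vs cont=16.5707 → 16.5707 [wait]  node(5,3) S=108.2730 payoff=0.0000 vs cont=3.4826 → 3.4826 [wait]  node(5,4) S=161.5476 payoff=0.0000 vs cont=0.0000 → 0.0000 [wait]  node(5,5) S=241.0356 payoff=0.0000 vs cont=0.0000 → 0.0000 [wait]  ⇒ S*(5)=48.6361
t_4: node(4,0) S=39.8170 payoff=45.6630 vs cont=44.5731 → 45.6630 [stop]  node(4,1) S=59.4086 payoff=26.0714 vs cont=26.7228 → 26.7228 [wait]  node(4,2) S=88.6400 payoff=0.0000 vs cont=10.1287 → 10.1287 [wait]  node(4,3) S=132.2545 payoff=0.0000 vs cont=1.7803 → 1.7803 [wait]  node(4,4) S=197.3290 payoff=0.0000 vs cont=0.0000 → 0.0000 [wait]  ⇒ S*(4)=39.8170
t_3: node(3,0) S=48.6361 payoff=36.8439 vs cont=36.0641 → 36.8439 [stop]  node(3,1) S=72.5670 payoff=12.9130 vs cont=18.4823 → 18.4823 [wait]  node(3,2) S=108.2730 payoff=0.0000 vs cont=6.0252 → 6.0252 [wait]  node(3,3) S=161.5476 payoff=0.0000 vs cont=0.9101 → 0.9101 [wait]  ⇒ S*(3)=48.6361
t_2: node(2,0) S=59.4086 payoff=26.0714 vs cont=27.6328 → 27.6328 [wait]  node(2,1) S=88.6400 payoff=0.0000 vs cont=12.3163 → 12.3163 [wait]  node(2,2) S=132.2545 payoff=0.0000 vs cont=3.5132 → 3.5132 [wait]  ⇒ S*(2)=-
t_1: node(1,0) S=72.5670 payoff=12.9130 vs cont=19.9889 → 19.9889 [wait]  node(1,1) S=108.2730 payoff=0.0000 vs cont=7.9684 → 7.9684 [wait]  ⇒ S*(1)=-
t_0: node(0,0) S=88.6400 payoff=0.0000 vs cont=14.0115 → 14.0115 [wait]  ⇒ S*(0)=-

price = 14.0115
boundary = - - - 48.6361 39.8170 48.6361 59.4086 48.6361
tree:
14.0115
19.9889 7.9684
27.6328 12.3163 3.5132
36.8439 18.4823 6.0252 0.9101
45.6630 26.7228 10.1287 1.7803 0.0000
52.8829 36.8439 16.5707 3.4826 0.0000 0.0000
58.7937 45.6630 26.0714 6.8128 0.0000 0.0000 0.0000
63.6327 52.8829 36.8439 13.3274 0.0000 0.0000 0.0000 0.0000
67.5942 58.7937 45.6630 26.0714 0.0000 0.0000 0.0000 0.0000 0.0000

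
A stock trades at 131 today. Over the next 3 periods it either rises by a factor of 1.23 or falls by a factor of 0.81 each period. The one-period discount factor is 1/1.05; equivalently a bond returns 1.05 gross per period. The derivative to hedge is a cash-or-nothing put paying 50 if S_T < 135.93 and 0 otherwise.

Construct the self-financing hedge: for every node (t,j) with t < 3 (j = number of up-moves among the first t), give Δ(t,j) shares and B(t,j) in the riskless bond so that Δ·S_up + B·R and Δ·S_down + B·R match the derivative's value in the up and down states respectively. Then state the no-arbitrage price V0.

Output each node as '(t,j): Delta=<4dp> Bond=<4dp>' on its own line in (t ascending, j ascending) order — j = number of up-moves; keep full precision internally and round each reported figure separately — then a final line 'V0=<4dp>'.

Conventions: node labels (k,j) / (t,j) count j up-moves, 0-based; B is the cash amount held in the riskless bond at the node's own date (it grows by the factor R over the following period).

(0,0): Delta=-0.4037 Bond=69.8877
(1,0): Delta=-0.6106 Bond=95.3306
(1,1): Delta=-0.3016 Bond=56.9207
(2,0): Delta=0.0000 Bond=47.6190
(2,1): Delta=-0.9121 Bond=139.4558
(2,2): Delta=0.0000 Bond=0.0000
V0=16.9997

Risk-neutral probability p* = (R−d)/(u−d) = (1.05−0.81)/(1.23−0.81) = 0.5714.
At maturity the claim pays: V(3,0)=50.0000, V(3,1)=50.0000, V(3,2)=0.0000, V(3,3)=0.0000
Node (2,0) S=85.9491: V=(p*·50.0000+(1−p*)·50.0000)/1.05=47.6190; Δ=(50.0000−50.0000)/(105.7174−69.6188)=0.0000; B=V−Δ·S=47.6190
Node (2,1) S=130.5153: V=(p*·0.0000+(1−p*)·50.0000)/1.05=20.4082; Δ=(0.0000−50.0000)/(160.5338−105.7174)=-0.9121; B=V−Δ·S=139.4558
Node (2,2) S=198.1899: V=(p*·0.0000+(1−p*)·0.0000)/1.05=0.0000; Δ=(0.0000−0.0000)/(243.7736−160.5338)=0.0000; B=V−Δ·S=0.0000
Node (1,0) S=106.1100: V=(p*·20.4082+(1−p*)·47.6190)/1.05=30.5428; Δ=(20.4082−47.6190)/(130.5153−85.9491)=-0.6106; B=V−Δ·S=95.3306
Node (1,1) S=161.1300: V=(p*·0.0000+(1−p*)·20.4082)/1.05=8.3299; Δ=(0.0000−20.4082)/(198.1899−130.5153)=-0.3016; B=V−Δ·S=56.9207
Node (0,0) S=131.0000: V=(p*·8.3299+(1−p*)·30.5428)/1.05=16.9997; Δ=(8.3299−30.5428)/(161.1300−106.1100)=-0.4037; B=V−Δ·S=69.8877
Verification: the root portfolio costs Δ(0,0)·S0 + B(0,0) = 16.9997, matching V0.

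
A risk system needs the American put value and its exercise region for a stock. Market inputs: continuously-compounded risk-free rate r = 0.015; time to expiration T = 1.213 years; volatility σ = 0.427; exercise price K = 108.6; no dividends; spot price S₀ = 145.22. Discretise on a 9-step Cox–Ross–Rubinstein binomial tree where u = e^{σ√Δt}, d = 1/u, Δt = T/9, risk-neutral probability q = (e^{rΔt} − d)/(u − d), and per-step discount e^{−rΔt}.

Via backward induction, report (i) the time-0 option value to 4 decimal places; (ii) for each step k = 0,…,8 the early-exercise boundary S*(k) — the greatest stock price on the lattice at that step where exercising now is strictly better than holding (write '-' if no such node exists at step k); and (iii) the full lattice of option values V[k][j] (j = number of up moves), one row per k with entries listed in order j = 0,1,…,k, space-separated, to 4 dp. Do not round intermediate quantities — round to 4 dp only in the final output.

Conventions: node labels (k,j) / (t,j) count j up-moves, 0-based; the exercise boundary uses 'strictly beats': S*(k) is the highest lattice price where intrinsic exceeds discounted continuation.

Δt=0.13478, u=1.16972, d=0.85491, q=0.46732, disc=e^(-rΔt)=0.99798
k=9 terminal: V=max(K-S,0) → 73.1755 60.1310 42.2830 17.8628 0.0000 0.0000 0.0000 0.0000 0.0000 0.0000
k=8: j=0 S=41.4366 intr=67.1634 cont=66.9441 V=67.1634[EX]; j=1 S=56.6950 intr=51.9050 cont=51.6857 V=51.9050[EX]; j=2 S=77.5721 intr=31.0279 cont=30.8086 V=31.0279[EX]; j=3 S=106.1368 intr=2.4632 cont=9.4959 V=9.4959[hold]; j=4 S=145.2200 intr=0.0000 cont=0.0000 V=0.0000[hold]; j=5 S=198.6950 intr=0.0000 cont=0.0000 V=0.0000[hold]; j=6 S=271.8614 intr=0.0000 cont=0.0000 V=0.0000[hold]; j=7 S=371.9702 intr=0.0000 cont=0.0000 V=0.0000[hold]; j=8 S=508.9424 intr=0.0000 cont=0.0000 V=0.0000[hold]  S*(8)=77.5721
k=7: j=0 S=48.4690 intr=60.1310 cont=59.9116 V=60.1310[EX]; j=1 S=66.3170 intr=42.2830 cont=42.0636 V=42.2830[EX]; j=2 S=90.7372 intr=17.8628 cont=20.9233 V=20.9233[hold]; j=3 S=124.1498 intr=0.0000 cont=5.0481 V=5.0481[hold]; j=4 S=169.8661 intr=0.0000 cont=0.0000 V=0.0000[hold]; j=5 S=232.4167 intr=0.0000 cont=0.0000 V=0.0000[hold]; j=6 S=318.0005 intr=0.0000 cont=0.0000 V=0.0000[hold]; j=7 S=435.0993 intr=0.0000 cont=0.0000 V=0.0000[hold]  S*(7)=66.3170
k=6: j=0 S=56.6950 intr=51.9050 cont=51.6857 V=51.9050[EX]; j=1 S=77.5721 intr=31.0279 cont=32.2360 V=32.2360[hold]; j=2 S=106.1368 intr=2.4632 cont=13.4773 V=13.4773[hold]; j=3 S=145.2200 intr=0.0000 cont=2.6836 V=2.6836[hold]; j=4 S=198.6950 intr=0.0000 cont=0.0000 V=0.0000[hold]; j=5 S=271.8614 intr=0.0000 cont=0.0000 V=0.0000[hold]; j=6 S=371.9702 intr=0.0000 cont=0.0000 V=0.0000[hold]  S*(6)=56.6950
k=5: j=0 S=66.3170 intr=42.2830 cont=42.6270 V=42.6270[hold]; j=1 S=90.7372 intr=17.8628 cont=23.4223 V=23.4223[hold]; j=2 S=124.1498 intr=0.0000 cont=8.4162 V=8.4162[hold]; j=3 S=169.8661 intr=0.0000 cont=1.4266 V=1.4266[hold]; j=4 S=232.4167 intr=0.0000 cont=0.0000 V=0.0000[hold]; j=5 S=318.0005 intr=0.0000 cont=0.0000 V=0.0000[hold]  S*(5)=-
k=4: j=0 S=77.5721 intr=31.0279 cont=33.5843 V=33.5843[hold]; j=1 S=106.1368 intr=2.4632 cont=16.3765 V=16.3765[hold]; j=2 S=145.2200 intr=0.0000 cont=5.1394 V=5.1394[hold]; j=3 S=198.6950 intr=0.0000 cont=0.7584 V=0.7584[hold]; j=4 S=271.8614 intr=0.0000 cont=0.0000 V=0.0000[hold]  S*(4)=-
k=3: j=0 S=90.7372 intr=17.8628 cont=25.4912 V=25.4912[hold]; j=1 S=124.1498 intr=0.0000 cont=11.1027 V=11.1027[hold]; j=2 S=169.8661 intr=0.0000 cont=3.0858 V=3.0858[hold]; j=3 S=232.4167 intr=0.0000 cont=0.4032 V=0.4032[hold]  S*(3)=-
k=2: j=0 S=106.1368 intr=2.4632 cont=18.7293 V=18.7293[hold]; j=1 S=145.2200 intr=0.0000 cont=7.3414 V=7.3414[hold]; j=2 S=198.6950 intr=0.0000 cont=1.8285 V=1.8285[hold]  S*(2)=-
k=1: j=0 S=124.1498 intr=0.0000 cont=13.3805 V=13.3805[hold]; j=1 S=169.8661 intr=0.0000 cont=4.7555 V=4.7555[hold]  S*(1)=-
k=0: j=0 S=145.2200 intr=0.0000 cont=9.3310 V=9.3310[hold]  S*(0)=-

price = 9.3310
boundary = - - - - - - 56.6950 66.3170 77.5721
tree:
9.3310
13.3805 4.7555
18.7293 7.3414 1.8285
25.4912 11.1027 3.0858 0.4032
33.5843 16.3765 5.1394 0.7584 0.0000
42.6270 23.4223 8.4162 1.4266 0.0000 0.0000
51.9050 32.2360 13.4773 2.6836 0.0000 0.0000 0.0000
60.1310 42.2830 20.9233 5.0481 0.0000 0.0000 0.0000 0.0000
67.1634 51.9050 31.0279 9.4959 0.0000 0.0000 0.0000 0.0000 0.0000
73.1755 60.1310 42.2830 17.8628 0.0000 0.0000 0.0000 0.0000 0.0000 0.0000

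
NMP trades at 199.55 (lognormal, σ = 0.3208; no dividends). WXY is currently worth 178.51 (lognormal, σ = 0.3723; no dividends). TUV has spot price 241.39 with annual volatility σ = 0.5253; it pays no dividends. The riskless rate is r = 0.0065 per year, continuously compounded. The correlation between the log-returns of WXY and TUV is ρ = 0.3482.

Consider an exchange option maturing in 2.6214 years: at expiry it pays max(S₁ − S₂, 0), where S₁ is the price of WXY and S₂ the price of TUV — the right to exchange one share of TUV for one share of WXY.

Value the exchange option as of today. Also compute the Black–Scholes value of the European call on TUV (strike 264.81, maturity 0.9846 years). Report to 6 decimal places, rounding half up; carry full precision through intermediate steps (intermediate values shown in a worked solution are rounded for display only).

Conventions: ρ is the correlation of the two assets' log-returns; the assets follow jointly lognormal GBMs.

σ_eff = √(σ₁² + σ₂² − 2ρσ₁σ₂) = √(0.3723² + 0.5253² − 2·0.3482·0.3723·0.5253) = 0.527592
d₁ = (ln(S₁/S₂) + (q₂ − q₁ + σ_eff²/2)T) / (σ_eff√T) = (ln(178.51/241.39) + (0.0 − 0.0 + 0.139176)·2.6214) / 0.854210 = 0.073832
d₂ = d₁ − σ_eff√T = 0.073832 − 0.854210 = -0.780378
N(d₁) = 0.529428,  N(d₂) = 0.217584
V = S₁·e^{−q₁T}·N(d₁) − S₂·e^{−q₂T}·N(d₂) = 94.508185 − 52.522658 = 41.985527
[vanilla: TUV call K=264.81]
σ√T = 0.5253·√0.9846 = 0.521239
d₁ = (ln(S/K) + (r+σ²/2)T) / (σ√T) = (ln(241.39/264.81) + (0.0065+0.5253²/2)·0.9846) / 0.521239 = (-0.092599 + 0.142245) / 0.521239 = 0.095247
d₂ = d₁ − σ√T = 0.095247 − 0.521239 = -0.425992
e^{−rT} = 0.993621
N(d₁) = 0.537941,  N(d₂) = 0.335057
price = S·N(d₁) − K·e^{−rT}·N(d₂) = 129.853501 − 88.160327 = 41.693174

exchange price = 41.985527
price(TUV call K=264.81) = 41.693174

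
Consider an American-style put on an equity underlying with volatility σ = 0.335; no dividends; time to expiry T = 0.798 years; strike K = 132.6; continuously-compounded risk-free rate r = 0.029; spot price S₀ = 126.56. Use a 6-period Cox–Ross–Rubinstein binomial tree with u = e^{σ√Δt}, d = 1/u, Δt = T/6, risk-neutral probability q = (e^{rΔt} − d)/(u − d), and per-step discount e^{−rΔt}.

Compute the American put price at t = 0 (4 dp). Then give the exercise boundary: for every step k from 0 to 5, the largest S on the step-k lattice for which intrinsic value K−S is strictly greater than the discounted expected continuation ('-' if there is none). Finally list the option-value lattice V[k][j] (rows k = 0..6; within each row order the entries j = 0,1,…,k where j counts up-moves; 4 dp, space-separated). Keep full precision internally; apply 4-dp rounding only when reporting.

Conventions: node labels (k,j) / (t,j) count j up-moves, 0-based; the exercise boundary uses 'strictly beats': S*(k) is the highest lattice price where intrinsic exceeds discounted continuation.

price = 17.4063
boundary = - - - 87.7245 99.1241 112.0051
tree:
17.4063
24.8205 9.6806
34.1247 15.1492 3.9571
44.8755 22.9931 6.9498 0.8142
54.9641 33.4759 12.0570 1.5880 0.0000
63.8925 44.8755 20.5949 3.0970 0.0000 0.0000
71.7941 54.9641 33.4759 6.0400 0.0000 0.0000 0.0000

Δt=0.13300  u=1.12995  d=0.88500  q=0.48527  discount=0.99615
step 6 (expiry): payoffs max(K−S,0) = 71.7941 54.9641 33.4759 6.0400 0.0000 0.0000 0.0000
step 5: (k=5,j=0): S=68.7075, K−S=63.8925, hold=63.3821 ⇒ V=63.8925 exercise | (k=5,j=1): S=87.7245, K−S=44.8755, hold=44.3650 ⇒ V=44.8755 exercise | (k=5,j=2): S=112.0051, K−S=20.5949, hold=20.0844 ⇒ V=20.5949 exercise | (k=5,j=3): S=143.0062, K−S=0.0000, hold=3.0970 ⇒ V=3.0970 continue | (k=5,j=4): S=182.5879, K−S=0.0000, hold=0.0000 ⇒ V=0.0000 continue | (k=5,j=5): S=233.1251, K−S=0.0000, hold=0.0000 ⇒ V=0.0000 continue  boundary S*=112.0051
step 4: (k=4,j=0): S=77.6359, K−S=54.9641, hold=54.4537 ⇒ V=54.9641 exercise | (k=4,j=1): S=99.1241, K−S=33.4759, hold=32.9654 ⇒ V=33.4759 exercise | (k=4,j=2): S=126.5600, K−S=6.0400, hold=12.0570 ⇒ V=12.0570 continue | (k=4,j=3): S=161.5896, K−S=0.0000, hold=1.5880 ⇒ V=1.5880 continue | (k=4,j=4): S=206.3148, K−S=0.0000, hold=0.0000 ⇒ V=0.0000 continue  boundary S*=99.1241
step 3: (k=3,j=0): S=87.7245, K−S=44.8755, hold=44.3650 ⇒ V=44.8755 exercise | (k=3,j=1): S=112.0051, K−S=20.5949, hold=22.9931 ⇒ V=22.9931 continue | (k=3,j=2): S=143.0062, K−S=0.0000, hold=6.9498 ⇒ V=6.9498 continue | (k=3,j=3): S=182.5879, K−S=0.0000, hold=0.8142 ⇒ V=0.8142 continue  boundary S*=87.7245
step 2: (k=2,j=0): S=99.1241, K−S=33.4759, hold=34.1247 ⇒ V=34.1247 continue | (k=2,j=1): S=126.5600, K−S=6.0400, hold=15.1492 ⇒ V=15.1492 continue | (k=2,j=2): S=161.5896, K−S=0.0000, hold=3.9571 ⇒ V=3.9571 continue  boundary S*=-
step 1: (k=1,j=0): S=112.0051, K−S=20.5949, hold=24.8205 ⇒ V=24.8205 continue | (k=1,j=1): S=143.0062, K−S=0.0000, hold=9.6806 ⇒ V=9.6806 continue  boundary S*=-
step 0: (k=0,j=0): S=126.5600, K−S=6.0400, hold=17.4063 ⇒ V=17.4063 continue  boundary S*=-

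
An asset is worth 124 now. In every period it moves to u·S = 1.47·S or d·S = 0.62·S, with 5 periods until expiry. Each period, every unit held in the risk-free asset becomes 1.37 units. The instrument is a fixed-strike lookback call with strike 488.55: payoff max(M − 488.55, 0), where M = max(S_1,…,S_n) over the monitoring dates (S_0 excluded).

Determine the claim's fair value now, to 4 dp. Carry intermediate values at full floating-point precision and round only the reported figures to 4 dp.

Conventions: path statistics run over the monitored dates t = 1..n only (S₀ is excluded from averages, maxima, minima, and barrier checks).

price = 41.5197

Under the martingale measure an up-move has probability p* = 0.8824; value the claim as the probability-weighted average of per-path payoffs, discounted 5 periods at R = 1.37.
Enumerate all 2^5 = 32 price paths (U = up ×1.47, D = down ×0.62); each path with k up-moves has probability p*^k·(1−p*)^(5−k).
DDDDD: M=76.8800, payoff=0.0000, prob=0.000023
UDDDD: M=182.2800, payoff=0.0000, prob=0.000169
DUDDD: M=113.0136, payoff=0.0000, prob=0.000169
UUDDD: M=267.9516, payoff=0.0000, prob=0.001268
DDUDD: M=76.8800, payoff=0.0000, prob=0.000169
UDUDD: M=182.2800, payoff=0.0000, prob=0.001268
DUUDD: M=166.1300, payoff=0.0000, prob=0.001268
UUUDD: M=393.8889, payoff=0.0000, prob=0.009508
DDDUD: M=76.8800, payoff=0.0000, prob=0.000169
UDDUD: M=182.2800, payoff=0.0000, prob=0.001268
DUDUD: M=113.0136, payoff=0.0000, prob=0.001268
UUDUD: M=267.9516, payoff=0.0000, prob=0.009508
DDUUD: M=103.0006, payoff=0.0000, prob=0.001268
UDUUD: M=244.2111, payoff=0.0000, prob=0.009508
DUUUD: M=244.2111, payoff=0.0000, prob=0.009508
UUUUD: M=579.0166, payoff=90.4666, prob=0.071310
DDDDU: M=76.8800, payoff=0.0000, prob=0.000169
UDDDU: M=182.2800, payoff=0.0000, prob=0.001268
DUDDU: M=113.0136, payoff=0.0000, prob=0.001268
UUDDU: M=267.9516, payoff=0.0000, prob=0.009508
DDUDU: M=76.8800, payoff=0.0000, prob=0.001268
UDUDU: M=182.2800, payoff=0.0000, prob=0.009508
DUUDU: M=166.1300, payoff=0.0000, prob=0.009508
UUUDU: M=393.8889, payoff=0.0000, prob=0.071310
DDDUU: M=76.8800, payoff=0.0000, prob=0.001268
UDDUU: M=182.2800, payoff=0.0000, prob=0.009508
DUDUU: M=151.4109, payoff=0.0000, prob=0.009508
UUDUU: M=358.9903, payoff=0.0000, prob=0.071310
DDUUU: M=151.4109, payoff=0.0000, prob=0.009508
UDUUU: M=358.9903, payoff=0.0000, prob=0.071310
DUUUU: M=358.9903, payoff=0.0000, prob=0.071310
UUUUU: M=851.1544, payoff=362.6044, prob=0.534825
Price = Σ prob·payoff / R^5 = 200.381078 / 4.826172 = 41.5197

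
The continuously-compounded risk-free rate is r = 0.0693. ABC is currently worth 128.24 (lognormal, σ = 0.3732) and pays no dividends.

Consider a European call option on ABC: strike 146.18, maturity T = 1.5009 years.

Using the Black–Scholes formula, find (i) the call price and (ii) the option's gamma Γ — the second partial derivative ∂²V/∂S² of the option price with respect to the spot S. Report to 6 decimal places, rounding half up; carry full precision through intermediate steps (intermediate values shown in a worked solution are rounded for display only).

σ√T = 0.3732·√1.5009 = 0.457212
d₁ = (ln(S/K) + (r+σ²/2)T) / (σ√T) = (ln(128.24/146.18) + (0.0693+0.3732²/2)·1.5009) / 0.457212 = (-0.130935 + 0.208534) / 0.457212 = 0.169721
d₂ = d₁ − σ√T = 0.169721 − 0.457212 = -0.287491
e^{−rT} = 0.901214
N(d₁) = 0.567385,  N(d₂) = 0.386868
Call price V = S·N(d₁) − K·e^{−rT}·N(d₂) = 72.761485 − 50.965826 = 21.795658
φ(d₁) = (1/√(2π))·e^{−d₁²/2} = 0.393238
Γ = φ(d₁) / (S·σ·√T) = 0.006707

price = 21.795658
Γ = 0.006707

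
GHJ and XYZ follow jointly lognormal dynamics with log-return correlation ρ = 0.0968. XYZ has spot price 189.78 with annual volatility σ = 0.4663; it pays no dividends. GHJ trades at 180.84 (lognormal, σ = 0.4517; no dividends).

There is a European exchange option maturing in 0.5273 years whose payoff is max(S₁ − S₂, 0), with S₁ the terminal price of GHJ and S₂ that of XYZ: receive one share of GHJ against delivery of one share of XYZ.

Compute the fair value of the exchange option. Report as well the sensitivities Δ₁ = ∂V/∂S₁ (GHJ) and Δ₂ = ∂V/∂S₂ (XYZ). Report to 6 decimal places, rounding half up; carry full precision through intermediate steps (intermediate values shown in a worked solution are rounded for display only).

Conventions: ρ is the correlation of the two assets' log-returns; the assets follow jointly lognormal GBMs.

σ_eff = √(σ₁² + σ₂² − 2ρσ₁σ₂) = √(0.4517² + 0.4663² − 2·0.0968·0.4517·0.4663) = 0.617002
d₁ = (ln(S₁/S₂) + (q₂ − q₁ + σ_eff²/2)T) / (σ_eff√T) = (ln(180.84/189.78) + (0.0 − 0.0 + 0.190346)·0.5273) / 0.448038 = 0.116321
d₂ = d₁ − σ_eff√T = 0.116321 − 0.448038 = -0.331717
N(d₁) = 0.546301,  N(d₂) = 0.370051
V = S₁·e^{−q₁T}·N(d₁) − S₂·e^{−q₂T}·N(d₂) = 98.793073 − 70.228355 = 28.564717
Key observation: the rate r is irrelevant here: denominating values in XYZ turns the exchange into a ratio option on S₁/S₂, and discounting at r drops out.
Δ₁ = e^{−q₁T}·N(d₁) = 0.546301;  Δ₂ = −e^{−q₂T}·N(d₂) = -0.370051

exchange price = 28.564717
Δ1 = 0.546301
Δ2 = -0.370051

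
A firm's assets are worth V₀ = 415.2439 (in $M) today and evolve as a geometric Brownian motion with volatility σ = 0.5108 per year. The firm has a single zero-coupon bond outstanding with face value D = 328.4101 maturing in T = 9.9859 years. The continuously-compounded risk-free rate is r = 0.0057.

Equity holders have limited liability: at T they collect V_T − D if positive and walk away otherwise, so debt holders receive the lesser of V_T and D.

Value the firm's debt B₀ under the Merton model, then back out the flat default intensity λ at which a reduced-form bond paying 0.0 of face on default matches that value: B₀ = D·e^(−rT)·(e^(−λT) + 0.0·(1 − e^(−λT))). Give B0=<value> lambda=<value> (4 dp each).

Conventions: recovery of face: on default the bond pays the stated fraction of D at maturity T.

Apply the equity-as-call identities (strike 328.4101, horizon 9.9859 years):
d₁ = [ln(V₀/D) + (r + σ²/2)T] / (σ√T)
   = [ln(415.2439/328.4101) + (0.0057 + 0.5·0.5108²)·9.9859] / (0.5108·√9.9859)
   = [0.234603 + 1.359663] / 1.614152 = 0.987680
d₂ = d₁ − σ√T = 0.987680 − 1.614152 = -0.626472
N(d₁) = 0.838345,  N(d₂) = 0.265503,  e^(−rT) = 0.944670
E₀ = V₀·N(d₁) − D·e^(−rT)·N(d₂)
   = 415.2439·0.838345 − 328.4101·0.944670·0.265503 = 265.748463
B₀ = V₀ − E₀ = 415.2439 − 265.748463 = 149.495437
e^(−λT) = (B₀·e^(rT)/D − 0)/(1 − 0) = (149.4954·1.058571/328.4101 − 0)/1 = 0.48187146
λ = −ln(0.48187146)/9.9859 = 0.073111

B0=149.4954 lambda=0.0731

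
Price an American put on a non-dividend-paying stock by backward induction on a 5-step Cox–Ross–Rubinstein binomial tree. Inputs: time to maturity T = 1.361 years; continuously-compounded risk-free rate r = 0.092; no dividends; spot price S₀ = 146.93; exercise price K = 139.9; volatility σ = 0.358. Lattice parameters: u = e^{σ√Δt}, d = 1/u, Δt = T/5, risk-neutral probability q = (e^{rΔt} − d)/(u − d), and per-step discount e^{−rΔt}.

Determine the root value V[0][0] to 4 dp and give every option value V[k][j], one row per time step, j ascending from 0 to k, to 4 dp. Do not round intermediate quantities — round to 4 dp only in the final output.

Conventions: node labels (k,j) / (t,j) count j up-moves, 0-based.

Δt=0.27220, u=1.20536, d=0.82963, q=0.52093, disc=e^(-rΔt)=0.97527
k=5 terminal: V=max(K-S,0) → 82.1535 56.0004 18.0028 0.0000 0.0000 0.0000
k=4: j=0 S=69.6054 intr=70.2946 cont=66.8347 V=70.2946[EX]; j=1 S=101.1292 intr=38.7708 cont=35.3109 V=38.7708[EX]; j=2 S=146.9300 intr=0.0000 cont=8.4113 V=8.4113[hold]; j=3 S=213.4737 intr=0.0000 cont=0.0000 V=0.0000[hold]; j=4 S=310.1545 intr=0.0000 cont=0.0000 V=0.0000[hold]
k=3: j=0 S=83.8996 intr=56.0004 cont=52.5405 V=56.0004[EX]; j=1 S=121.8972 intr=18.0028 cont=22.3878 V=22.3878[hold]; j=2 S=177.1036 intr=0.0000 cont=3.9299 V=3.9299[hold]; j=3 S=257.3127 intr=0.0000 cont=0.0000 V=0.0000[hold]
k=2: j=0 S=101.1292 intr=38.7708 cont=37.5386 V=38.7708[EX]; j=1 S=146.9300 intr=0.0000 cont=12.4566 V=12.4566[hold]; j=2 S=213.4737 intr=0.0000 cont=1.8361 V=1.8361[hold]
k=1: j=0 S=121.8972 intr=18.0028 cont=24.4431 V=24.4431[hold]; j=1 S=177.1036 intr=0.0000 cont=6.7528 V=6.7528[hold]
k=0: j=0 S=146.9300 intr=0.0000 cont=14.8511 V=14.8511[hold]

price = 14.8511
tree:
14.8511
24.4431 6.7528
38.7708 12.4566 1.8361
56.0004 22.3878 3.9299 0.0000
70.2946 38.7708 8.4113 0.0000 0.0000
82.1535 56.0004 18.0028 0.0000 0.0000 0.0000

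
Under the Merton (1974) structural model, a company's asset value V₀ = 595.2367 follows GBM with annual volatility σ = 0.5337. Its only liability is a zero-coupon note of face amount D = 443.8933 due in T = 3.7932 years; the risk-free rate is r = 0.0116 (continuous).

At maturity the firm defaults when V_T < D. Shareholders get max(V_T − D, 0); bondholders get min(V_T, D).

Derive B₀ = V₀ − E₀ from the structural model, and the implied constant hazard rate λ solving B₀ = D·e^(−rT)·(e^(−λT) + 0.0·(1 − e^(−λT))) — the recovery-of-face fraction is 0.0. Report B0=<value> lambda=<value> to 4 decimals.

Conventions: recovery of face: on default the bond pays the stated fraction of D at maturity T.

Equity is a call on the firm's assets struck at D = 443.8933:
d₁ = [ln(V₀/D) + (r + σ²/2)T] / (σ√T)
   = [ln(595.2367/443.8933) + (0.0116 + 0.5·0.5337²)·3.7932] / (0.5337·√3.7932)
   = [0.293375 + 0.584220] / 1.039442 = 0.844295
d₂ = d₁ − σ√T = 0.844295 − 1.039442 = -0.195146
N(d₁) = 0.800748,  N(d₂) = 0.422639,  e^(−rT) = 0.956953
E₀ = V₀·N(d₁) − D·e^(−rT)·N(d₂)
   = 595.2367·0.800748 − 443.8933·0.956953·0.422639 = 297.103681
B₀ = V₀ − E₀ = 595.2367 − 297.103681 = 298.133019
e^(−λT) = (B₀·e^(rT)/D − 0)/(1 − 0) = (298.1330·1.044984/443.8933 − 0)/1 = 0.70184450
λ = −ln(0.70184450)/3.7932 = 0.093336

B0=298.1330 lambda=0.0933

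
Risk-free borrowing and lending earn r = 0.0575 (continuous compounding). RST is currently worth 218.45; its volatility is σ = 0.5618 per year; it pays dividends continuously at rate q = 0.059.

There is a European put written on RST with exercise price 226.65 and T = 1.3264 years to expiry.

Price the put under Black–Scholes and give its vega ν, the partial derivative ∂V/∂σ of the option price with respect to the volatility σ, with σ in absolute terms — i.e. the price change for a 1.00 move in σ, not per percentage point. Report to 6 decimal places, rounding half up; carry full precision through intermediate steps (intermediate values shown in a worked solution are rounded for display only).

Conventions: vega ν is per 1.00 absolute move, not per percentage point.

price = 56.353105
ν = 89.647350

σ√T = 0.5618·√1.3264 = 0.647022
d₁ = (ln(S/K) + (r−q+σ²/2)T) / (σ√T) = (ln(218.45/226.65) + (0.0575−0.059+0.5618²/2)·1.3264) / 0.647022 = (-0.036850 + 0.207329) / 0.647022 = 0.263483
d₂ = d₁ − σ√T = 0.263483 − 0.647022 = -0.383539
e^{−rT} = 0.926568
e^{−qT} = 0.924726
N(−d₁) = 0.396089,  N(−d₂) = 0.649340
Put price V = K·e^{−rT}·N(−d₂) − S·e^{−qT}·N(−d₁) = 136.365667 − 80.012562 = 56.353105
φ(d₁) = (1/√(2π))·e^{−d₁²/2} = 0.385332
ν = S·e^{−qT}·φ(d₁)·√T = 89.647350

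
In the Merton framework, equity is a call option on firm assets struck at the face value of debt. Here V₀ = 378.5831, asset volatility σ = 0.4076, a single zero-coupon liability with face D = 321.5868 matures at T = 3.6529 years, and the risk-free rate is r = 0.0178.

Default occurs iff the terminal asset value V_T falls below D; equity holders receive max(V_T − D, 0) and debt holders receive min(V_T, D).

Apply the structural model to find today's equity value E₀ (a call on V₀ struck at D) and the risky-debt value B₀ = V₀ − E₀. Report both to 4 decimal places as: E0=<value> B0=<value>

E0=145.8138 B0=232.7693

Equity is a call on the firm's assets struck at D = 321.5868:
d₁ = [ln(V₀/D) + (r + σ²/2)T] / (σ√T)
   = [ln(378.5831/321.5868) + (0.0178 + 0.5·0.4076²)·3.6529] / (0.4076·√3.6529)
   = [0.163168 + 0.368464] / 0.779028 = 0.682430
d₂ = d₁ − σ√T = 0.682430 − 0.779028 = -0.096598
N(d₁) = 0.752516,  N(d₂) = 0.461523,  e^(−rT) = 0.937047
E₀ = V₀·N(d₁) − D·e^(−rT)·N(d₂)
   = 378.5831·0.752516 − 321.5868·0.937047·0.461523 = 145.813796
B₀ = V₀ − E₀ = 378.5831 − 145.813796 = 232.769304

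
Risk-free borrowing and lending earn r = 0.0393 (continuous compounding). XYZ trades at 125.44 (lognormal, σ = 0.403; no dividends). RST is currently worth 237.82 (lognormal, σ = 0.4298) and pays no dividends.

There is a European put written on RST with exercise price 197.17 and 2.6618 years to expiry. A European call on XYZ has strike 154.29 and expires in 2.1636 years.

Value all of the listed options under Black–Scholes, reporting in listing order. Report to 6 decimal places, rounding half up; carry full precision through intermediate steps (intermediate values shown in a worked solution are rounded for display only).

price(RST put K=197.17) = 31.449445
price(XYZ call K=154.29) = 23.632629

[RST put K=197.17]
σ√T = 0.4298·√2.6618 = 0.701220
d₁ = (ln(S/K) + (r+σ²/2)T) / (σ√T) = (ln(237.82/197.17) + (0.0393+0.4298²/2)·2.6618) / 0.701220 = (0.187448 + 0.350463) / 0.701220 = 0.767108
d₂ = d₁ − σ√T = 0.767108 − 0.701220 = 0.065888
e^{−rT} = 0.900677
N(−d₁) = 0.221509,  N(−d₂) = 0.473733
price = K·e^{−rT}·N(−d₂) − S·N(−d₁) = 84.128651 − 52.679206 = 31.449445
[XYZ call K=154.29]
σ√T = 0.403·√2.1636 = 0.592780
d₁ = (ln(S/K) + (r+σ²/2)T) / (σ√T) = (ln(125.44/154.29) + (0.0393+0.403²/2)·2.1636) / 0.592780 = (-0.207006 + 0.260724) / 0.592780 = 0.090619
d₂ = d₁ − σ√T = 0.090619 − 0.592780 = -0.502161
e^{−rT} = 0.918485
N(d₁) = 0.536102,  N(d₂) = 0.307777
price = S·N(d₁) − K·e^{−rT}·N(d₂) = 67.248678 − 43.616049 = 23.632629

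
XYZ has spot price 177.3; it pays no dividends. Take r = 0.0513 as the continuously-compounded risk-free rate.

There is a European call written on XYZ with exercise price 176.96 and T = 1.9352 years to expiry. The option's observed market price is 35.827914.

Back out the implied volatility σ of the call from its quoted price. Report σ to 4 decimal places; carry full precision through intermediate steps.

sigma = 0.2842

At σ = 0.2842 the Black–Scholes value reproduces the quote:
σ√T = 0.2842·√1.9352 = 0.395355
d₁ = (ln(S/K) + (r+σ²/2)T) / (σ√T) = (ln(177.3/176.96) + (0.0513+0.2842²/2)·1.9352) / 0.395355 = (0.001919 + 0.177428) / 0.395355 = 0.453638
d₂ = d₁ − σ√T = 0.453638 − 0.395355 = 0.058283
e^{−rT} = 0.905493
N(d₁) = 0.674955,  N(d₂) = 0.523238
V = S·N(d₁) − K·e^{−rT}·N(d₂) = 119.669575 − 83.841661 = 35.827914 (matching the quote); vega is positive throughout, so no other σ reproduces this price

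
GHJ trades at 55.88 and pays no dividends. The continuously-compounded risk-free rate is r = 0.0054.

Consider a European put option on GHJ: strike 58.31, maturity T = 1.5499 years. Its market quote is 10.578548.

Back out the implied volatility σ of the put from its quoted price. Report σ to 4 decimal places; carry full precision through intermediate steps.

sigma = 0.3417

At σ = 0.3417 the Black–Scholes value reproduces the quote:
σ√T = 0.3417·√1.5499 = 0.425399
d₁ = (ln(S/K) + (r+σ²/2)T) / (σ√T) = (ln(55.88/58.31) + (0.0054+0.3417²/2)·1.5499) / 0.425399 = (-0.042567 + 0.098852) / 0.425399 = 0.132310
d₂ = d₁ − σ√T = 0.132310 − 0.425399 = -0.293089
e^{−rT} = 0.991665
N(−d₁) = 0.447369,  N(−d₂) = 0.615273
V = K·e^{−rT}·N(−d₂) − S·N(−d₁) = 35.577553 − 24.999005 = 10.578548 (the observed quote) — the price is monotone increasing in volatility, hence this σ is the only solution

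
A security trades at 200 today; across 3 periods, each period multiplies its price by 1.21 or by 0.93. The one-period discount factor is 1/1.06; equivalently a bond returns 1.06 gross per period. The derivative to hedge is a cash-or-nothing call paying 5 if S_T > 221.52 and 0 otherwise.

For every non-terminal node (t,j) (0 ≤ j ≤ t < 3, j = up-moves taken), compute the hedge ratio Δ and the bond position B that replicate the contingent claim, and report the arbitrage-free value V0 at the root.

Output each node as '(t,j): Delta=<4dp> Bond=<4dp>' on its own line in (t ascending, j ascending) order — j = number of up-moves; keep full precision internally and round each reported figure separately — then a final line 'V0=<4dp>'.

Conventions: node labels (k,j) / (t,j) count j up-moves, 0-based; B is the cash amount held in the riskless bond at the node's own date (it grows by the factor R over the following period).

(0,0): Delta=0.0395 Bond=-6.0313
(1,0): Delta=0.0421 Bond=-6.8623
(1,1): Delta=0.0373 Bond=-5.8520
(2,0): Delta=0.0000 Bond=0.0000
(2,1): Delta=0.0793 Bond=-15.6671
(2,2): Delta=0.0000 Bond=4.7170
V0=1.8745

Risk-neutral probability p* = (R−d)/(u−d) = (1.06−0.93)/(1.21−0.93) = 0.4643.
Expiry values: V(3,0)=0.0000, V(3,1)=0.0000, V(3,2)=5.0000, V(3,3)=5.0000
Node (2,0) S=172.9800: V=(p*·0.0000+(1−p*)·0.0000)/1.06=0.0000; Δ=(0.0000−0.0000)/(209.3058−160.8714)=0.0000; B=V−Δ·S=0.0000
Node (2,1) S=225.0600: V=(p*·5.0000+(1−p*)·0.0000)/1.06=2.1900; Δ=(5.0000−0.0000)/(272.3226−209.3058)=0.0793; B=V−Δ·S=-15.6671
Node (2,2) S=292.8200: V=(p*·5.0000+(1−p*)·5.0000)/1.06=4.7170; Δ=(5.0000−5.0000)/(354.3122−272.3226)=0.0000; B=V−Δ·S=4.7170
Node (1,0) S=186.0000: V=(p*·2.1900+(1−p*)·0.0000)/1.06=0.9592; Δ=(2.1900−0.0000)/(225.0600−172.9800)=0.0421; B=V−Δ·S=-6.8623
Node (1,1) S=242.0000: V=(p*·4.7170+(1−p*)·2.1900)/1.06=3.1729; Δ=(4.7170−2.1900)/(292.8200−225.0600)=0.0373; B=V−Δ·S=-5.8520
Node (0,0) S=200.0000: V=(p*·3.1729+(1−p*)·0.9592)/1.06=1.8745; Δ=(3.1729−0.9592)/(242.0000−186.0000)=0.0395; B=V−Δ·S=-6.0313
Verification: the root portfolio costs Δ(0,0)·S0 + B(0,0) = 1.8745, matching V0.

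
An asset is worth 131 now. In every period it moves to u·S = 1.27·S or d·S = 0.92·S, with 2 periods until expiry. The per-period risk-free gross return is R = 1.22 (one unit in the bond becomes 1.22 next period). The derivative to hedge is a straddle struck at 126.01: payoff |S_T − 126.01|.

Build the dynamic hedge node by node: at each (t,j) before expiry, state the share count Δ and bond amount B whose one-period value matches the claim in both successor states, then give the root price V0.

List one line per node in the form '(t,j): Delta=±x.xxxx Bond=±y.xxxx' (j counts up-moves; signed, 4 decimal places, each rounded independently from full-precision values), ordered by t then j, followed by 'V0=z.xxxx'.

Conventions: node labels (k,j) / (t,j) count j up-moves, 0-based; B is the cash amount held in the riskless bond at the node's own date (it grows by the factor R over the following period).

(0,0): Delta=0.9227 Bond=-74.1216
(1,0): Delta=0.2826 Bond=-13.2769
(1,1): Delta=1.0000 Bond=-103.2869
V0=46.7536

Risk-neutral probability p* = (R−d)/(u−d) = (1.22−0.92)/(1.27−0.92) = 0.8571.
Terminal payoffs: V(2,0)=15.1316, V(2,1)=27.0504, V(2,2)=85.2799
(1,0): S=120.5200. Δ = (V_up−V_dn)/(S_up−S_dn) = (27.0504−15.1316)/(153.0604−110.8784) = 0.2826. V = [p*·27.0504 + (1−p*)·15.1316]/1.22 = 20.7768. B = V − Δ·S = -13.2769.
(1,1): S=166.3700. Δ = (V_up−V_dn)/(S_up−S_dn) = (85.2799−27.0504)/(211.2899−153.0604) = 1.0000. V = [p*·85.2799 + (1−p*)·27.0504]/1.22 = 63.0831. B = V − Δ·S = -103.2869.
(0,0): S=131.0000. Δ = (V_up−V_dn)/(S_up−S_dn) = (63.0831−20.7768)/(166.3700−120.5200) = 0.9227. V = [p*·63.0831 + (1−p*)·20.7768]/1.22 = 46.7536. B = V − Δ·S = -74.1216.
Verification: the root portfolio costs Δ(0,0)·S0 + B(0,0) = 46.7536, matching V0.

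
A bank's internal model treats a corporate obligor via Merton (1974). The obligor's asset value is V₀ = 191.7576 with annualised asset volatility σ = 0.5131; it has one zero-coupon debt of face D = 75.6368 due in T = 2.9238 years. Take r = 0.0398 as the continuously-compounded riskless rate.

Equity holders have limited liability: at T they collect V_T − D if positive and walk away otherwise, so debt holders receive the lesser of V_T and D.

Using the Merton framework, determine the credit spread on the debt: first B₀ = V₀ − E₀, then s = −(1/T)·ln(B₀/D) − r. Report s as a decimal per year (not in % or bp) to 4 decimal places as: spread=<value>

Equity is a call on the firm's assets struck at D = 75.6368:
d₁ = [ln(V₀/D) + (r + σ²/2)T] / (σ√T)
   = [ln(191.7576/75.6368) + (0.0398 + 0.5·0.5131²)·2.9238] / (0.5131·√2.9238)
   = [0.930289 + 0.501244] / 0.877356 = 1.631645
d₂ = d₁ − σ√T = 1.631645 − 0.877356 = 0.754289
N(d₁) = 0.948623,  N(d₂) = 0.774662,  e^(−rT) = 0.890148
E₀ = V₀·N(d₁) − D·e^(−rT)·N(d₂)
   = 191.7576·0.948623 − 75.6368·0.890148·0.774662 = 129.749215
B₀ = V₀ − E₀ = 191.7576 − 129.749215 = 62.008385
spread = −(1/T)·ln(B₀/D) − r = −(1/2.9238)·ln(62.008385/75.6368) − 0.0398 = 0.02815038

spread=0.0282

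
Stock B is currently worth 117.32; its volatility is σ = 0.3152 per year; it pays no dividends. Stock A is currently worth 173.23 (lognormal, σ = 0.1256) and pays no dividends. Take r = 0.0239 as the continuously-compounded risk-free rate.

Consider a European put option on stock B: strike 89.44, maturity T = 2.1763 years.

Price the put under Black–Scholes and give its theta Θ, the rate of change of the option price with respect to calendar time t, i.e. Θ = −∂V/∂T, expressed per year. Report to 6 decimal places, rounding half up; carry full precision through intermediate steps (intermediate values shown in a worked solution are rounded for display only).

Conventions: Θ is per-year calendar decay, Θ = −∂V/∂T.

σ√T = 0.3152·√2.1763 = 0.464992
d₁ = (ln(S/K) + (r+σ²/2)T) / (σ√T) = (ln(117.32/89.44) + (0.0239+0.3152²/2)·2.1763) / 0.464992 = (0.271337 + 0.160122) / 0.464992 = 0.927886
d₂ = d₁ − σ√T = 0.927886 − 0.464992 = 0.462894
e^{−rT} = 0.949316
N(−d₁) = 0.176733,  N(−d₂) = 0.321720
Put price V = K·e^{−rT}·N(−d₂) − S·N(−d₁) = 27.316243 − 20.734359 = 6.581884
φ(d₁) = (1/√(2π))·e^{−d₁²/2} = 0.259389
Θ = −S·φ(d₁)·σ/(2√T) + r·K·e^{−rT}·N(−d₂) = −3.251032 + 0.652858 = -2.598173

price = 6.581884
Θ = -2.598173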